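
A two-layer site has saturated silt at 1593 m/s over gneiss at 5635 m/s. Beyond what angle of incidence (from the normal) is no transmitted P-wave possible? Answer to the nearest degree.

Critical incidence: sin θ_c = V₁/V₂ = 1593/5635 = 0.2827.
θ_c = arcsin 0.2827 = 16.42°.

16°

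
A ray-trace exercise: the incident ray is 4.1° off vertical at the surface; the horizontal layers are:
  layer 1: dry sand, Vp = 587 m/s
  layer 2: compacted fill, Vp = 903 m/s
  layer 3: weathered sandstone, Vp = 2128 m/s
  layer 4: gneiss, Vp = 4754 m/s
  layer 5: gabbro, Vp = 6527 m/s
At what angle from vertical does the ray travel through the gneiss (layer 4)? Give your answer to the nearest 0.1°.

35.4°

Ray parameter p = sin 4.1° / 587 = 1.2180e-04 s/m.
sin θ_4 = p·V_4 = 1.2180e-04 × 4754 = 0.5790.
θ_4 = arcsin 0.5790 = 35.38°.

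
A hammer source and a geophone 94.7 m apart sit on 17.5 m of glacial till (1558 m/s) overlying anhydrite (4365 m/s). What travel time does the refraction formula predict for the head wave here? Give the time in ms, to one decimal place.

42.7 ms

t = x/V₂ + 2h·√(V₂²−V₁²)/(V₁V₂).
√(V₂²−V₁²) = √(4365²−1558²) = 4077.5 m/s; delay term = 2·17.5·4077.5/(1558·4365) = 0.02098 s.
t = 94.7/4365 + 0.02098 = 0.04268 s.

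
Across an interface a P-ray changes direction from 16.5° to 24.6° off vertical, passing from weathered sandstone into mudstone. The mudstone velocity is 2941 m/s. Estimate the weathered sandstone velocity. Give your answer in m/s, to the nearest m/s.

2007 m/s

Snell's law: sin 16.5°/V₁ = sin 24.6°/V₂.
V₁ = V₂·sin 16.5°/sin 24.6° = 2941 × 0.6823 = 2006.55 m/s.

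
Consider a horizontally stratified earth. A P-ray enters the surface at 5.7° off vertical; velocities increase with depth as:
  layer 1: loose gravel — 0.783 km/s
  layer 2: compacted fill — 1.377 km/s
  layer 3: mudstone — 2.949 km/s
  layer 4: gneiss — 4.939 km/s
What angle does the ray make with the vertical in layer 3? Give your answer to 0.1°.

22.0°

Ray parameter p = sin 5.7° / 0.783 = 1.2685e-01 s/km.
sin θ_3 = p·V_3 = 1.2685e-01 × 2.949 = 0.3741.
θ_3 = arcsin 0.3741 = 21.97°.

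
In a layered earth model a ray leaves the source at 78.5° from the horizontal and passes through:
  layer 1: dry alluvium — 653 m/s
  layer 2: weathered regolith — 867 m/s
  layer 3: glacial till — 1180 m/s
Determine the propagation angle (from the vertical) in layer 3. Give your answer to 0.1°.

From the normal: θ₁ = 90° − 78.5° = 11.5°.
Ray parameter p = sin 11.5° / 653 = 3.0531e-04 s/m.
sin θ_3 = p·V_3 = 3.0531e-04 × 1180 = 0.3603.
θ_3 = 21.12° from the vertical.

21.1°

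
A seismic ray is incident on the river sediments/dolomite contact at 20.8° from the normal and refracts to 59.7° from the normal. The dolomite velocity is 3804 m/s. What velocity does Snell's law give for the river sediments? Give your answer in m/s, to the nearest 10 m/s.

sin 20.8° = 0.3551; sin 59.7° = 0.8634.
V₁ = V₂·(sin θ₁/sin θ₂) = 3804·(0.3551/0.8634) = 1564.55 m/s.

1560 m/s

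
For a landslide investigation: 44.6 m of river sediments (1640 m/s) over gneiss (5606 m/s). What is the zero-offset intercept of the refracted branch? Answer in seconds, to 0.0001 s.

θ_c = arcsin(V₁/V₂) = arcsin(1640/5606) = 17.01°; cos θ_c = 0.9563.
tᵢ = 2h·cos θ_c / V₁ = 2·44.6·0.9563 / 1640 = 0.05201 s.

0.0520 s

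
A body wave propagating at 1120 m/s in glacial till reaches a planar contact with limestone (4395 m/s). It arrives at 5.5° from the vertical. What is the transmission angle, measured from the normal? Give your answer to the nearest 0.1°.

22.1°

sin θ₁/V₁ = sin θ₂/V₂ ⇒ sin θ₂ = 4395·sin 5.5°/1120 = 4395·0.0958/1120 = 0.3761.
θ₂ = sin⁻¹(0.3761) = 22.09° (from vertical).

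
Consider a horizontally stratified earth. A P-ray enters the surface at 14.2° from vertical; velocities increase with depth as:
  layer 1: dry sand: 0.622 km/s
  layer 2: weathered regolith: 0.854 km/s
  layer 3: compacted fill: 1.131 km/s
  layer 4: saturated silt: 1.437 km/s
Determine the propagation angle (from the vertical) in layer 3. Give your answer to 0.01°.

Snell's law across each interface conserves sin θ / V, so sin θ_3 = V_3·sin θ₁/V₁.
sin θ_3 = 1.131 × sin 14.2° / 0.622 = 0.4460.
θ_3 = 26.49° from the vertical.

26.49°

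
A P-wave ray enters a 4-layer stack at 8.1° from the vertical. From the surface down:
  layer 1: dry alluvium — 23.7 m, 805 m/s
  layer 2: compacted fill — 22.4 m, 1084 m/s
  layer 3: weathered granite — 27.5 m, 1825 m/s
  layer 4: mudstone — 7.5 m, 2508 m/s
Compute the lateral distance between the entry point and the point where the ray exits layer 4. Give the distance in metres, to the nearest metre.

21 m

p = sin θ₁/V₁ = sin 8.1°/805 = 1.7503e-04 s/m is conserved through the stack.
Layer 1: θ = 8.10°; offset = 23.7·tan 8.10° = 3.373 m.
Layer 2: sin θ = p·1084 = 0.1897 → θ = 10.94°; offset = 22.4·tan 10.94° = 4.329 m.
Layer 3: sin θ = p·1825 = 0.3194 → θ = 18.63°; offset = 27.5·tan 18.63° = 9.270 m.
Layer 4: sin θ = p·2508 = 0.4390 → θ = 26.04°; offset = 7.5·tan 26.04° = 3.664 m.
Summing the layer offsets gives 20.636 m.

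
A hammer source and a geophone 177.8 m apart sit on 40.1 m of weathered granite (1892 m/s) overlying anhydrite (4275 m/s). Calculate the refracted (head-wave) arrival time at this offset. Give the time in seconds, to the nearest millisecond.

θ_c = arcsin(V₁/V₂) = arcsin(1892/4275) = 26.27°, cos θ_c = 0.8967.
Intercept time tᵢ = 2h cos θ_c / V₁ = 2·40.1·0.8967/1892 = 0.03801 s.
t = x/V₂ + tᵢ = 177.8/4275 + 0.03801 = 0.07960 s.

0.080 s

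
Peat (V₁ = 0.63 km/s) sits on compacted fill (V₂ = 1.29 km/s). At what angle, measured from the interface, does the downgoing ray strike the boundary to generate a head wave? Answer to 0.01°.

60.77°

At critical incidence the refracted ray runs along the interface (θ₂ = 90°), so sin θ_c = V₁/V₂.
θ_c = arcsin(0.63/1.29) = arcsin 0.4884 = 29.23°.
Measured from the interface: 90° − 29.23° = 60.77°.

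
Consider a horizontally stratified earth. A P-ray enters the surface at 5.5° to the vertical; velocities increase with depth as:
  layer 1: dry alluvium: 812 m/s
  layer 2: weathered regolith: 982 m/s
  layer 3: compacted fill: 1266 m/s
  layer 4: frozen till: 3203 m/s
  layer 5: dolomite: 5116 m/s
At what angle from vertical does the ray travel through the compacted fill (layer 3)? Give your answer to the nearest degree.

9°

Snell's law across each interface conserves sin θ / V, so sin θ_3 = V_3·sin θ₁/V₁.
sin θ_3 = 1266 × sin 5.5° / 812 = 0.1494.
θ_3 = arcsin 0.1494 = 8.59°.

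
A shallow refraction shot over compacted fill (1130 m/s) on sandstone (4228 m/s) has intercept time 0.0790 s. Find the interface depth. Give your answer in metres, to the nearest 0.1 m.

46.3 m

θ_c = arcsin(1130/4228) = 15.50°; cos θ_c = 0.9636.
tᵢ = 2h cos θ_c/V₁ ⇒ h = tᵢ·V₁/(2 cos θ_c) = 0.079·1130/(2·0.9636) = 46.32 m.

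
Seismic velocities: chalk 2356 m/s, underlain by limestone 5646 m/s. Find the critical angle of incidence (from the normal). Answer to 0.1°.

Critical incidence: sin θ_c = V₁/V₂ = 2356/5646 = 0.4173.
θ_c = arcsin 0.4173 = 24.66°.

24.7°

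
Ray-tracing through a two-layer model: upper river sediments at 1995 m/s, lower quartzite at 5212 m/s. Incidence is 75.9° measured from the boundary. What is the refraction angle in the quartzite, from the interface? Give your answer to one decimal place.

Angle from the normal: 90° − 75.9° = 14.1°.
sin θ₁/V₁ = sin θ₂/V₂ ⇒ sin θ₂ = 5212·sin 14.1°/1995 = 5212·0.2436/1995 = 0.6365.
θ₂ = sin⁻¹(0.6365) = 39.53° (from vertical).
From the interface: 90° − 39.53° = 50.47°.

50.5°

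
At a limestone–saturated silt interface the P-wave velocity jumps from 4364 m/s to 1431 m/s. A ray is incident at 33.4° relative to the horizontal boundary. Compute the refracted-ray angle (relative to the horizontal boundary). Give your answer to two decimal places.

Angle from the normal: 90° − 33.4° = 56.6°.
sin θ₁/V₁ = sin θ₂/V₂ ⇒ sin θ₂ = 1431·sin 56.6°/4364 = 1431·0.8348/4364 = 0.2738.
θ₂ = arcsin 0.2738 = 15.89° from the normal.
From the interface: 90° − 15.89° = 74.11°.

74.11°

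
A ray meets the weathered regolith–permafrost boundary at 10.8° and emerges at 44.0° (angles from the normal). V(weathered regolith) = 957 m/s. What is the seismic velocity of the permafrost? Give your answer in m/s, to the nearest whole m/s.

Snell's law: sin 10.8°/V₁ = sin 44.0°/V₂.
V₂ = V₁·sin 44.0°/sin 10.8° = 957 × 3.7072 = 3547.78 m/s.

3548 m/s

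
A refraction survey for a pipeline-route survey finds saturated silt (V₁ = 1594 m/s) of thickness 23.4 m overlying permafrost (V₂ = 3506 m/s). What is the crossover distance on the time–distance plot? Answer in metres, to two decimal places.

x_cross = 2h·√((V₂+V₁)/(V₂−V₁)).
(V₂+V₁)/(V₂−V₁) = (3506+1594)/(3506−1594) = 2.6674; √ = 1.6332.
x_cross = 2·23.4·1.6332 = 76.43 m.

76.43 m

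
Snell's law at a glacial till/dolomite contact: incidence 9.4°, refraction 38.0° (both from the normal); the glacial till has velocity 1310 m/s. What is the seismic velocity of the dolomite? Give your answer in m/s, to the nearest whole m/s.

sin 9.4° = 0.1633; sin 38.0° = 0.6157.
V₂ = V₁·(sin θ₂/sin θ₁) = 1310·(0.6157/0.1633) = 4938.08 m/s.

4938 m/s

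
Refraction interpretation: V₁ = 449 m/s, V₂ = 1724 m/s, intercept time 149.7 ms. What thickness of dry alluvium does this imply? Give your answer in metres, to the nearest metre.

35 m

θ_c = arcsin(449/1724) = 15.10°; cos θ_c = 0.9655.
tᵢ = 2h cos θ_c/V₁ ⇒ h = tᵢ·V₁/(2 cos θ_c) = 0.1497·449/(2·0.9655) = 34.81 m.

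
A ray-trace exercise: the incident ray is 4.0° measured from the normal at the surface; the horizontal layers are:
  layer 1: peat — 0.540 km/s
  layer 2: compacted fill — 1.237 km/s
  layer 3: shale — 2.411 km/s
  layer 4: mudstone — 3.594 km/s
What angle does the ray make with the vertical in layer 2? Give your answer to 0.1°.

9.2°

Snell's law across each interface conserves sin θ / V, so sin θ_2 = V_2·sin θ₁/V₁.
sin θ_2 = 1.237 × sin 4.0° / 0.540 = 0.1598.
θ_2 = arcsin 0.1598 = 9.19°.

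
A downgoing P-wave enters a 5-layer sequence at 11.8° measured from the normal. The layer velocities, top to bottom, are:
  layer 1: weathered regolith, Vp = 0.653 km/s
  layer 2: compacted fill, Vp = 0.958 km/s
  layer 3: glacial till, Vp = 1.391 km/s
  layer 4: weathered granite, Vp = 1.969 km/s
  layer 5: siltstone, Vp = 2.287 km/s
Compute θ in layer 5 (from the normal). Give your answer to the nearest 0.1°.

Snell's law across each interface conserves sin θ / V, so sin θ_5 = V_5·sin θ₁/V₁.
sin θ_5 = 2.287 × sin 11.8° / 0.653 = 0.7162.
θ_5 = 45.74° from the vertical.

45.7°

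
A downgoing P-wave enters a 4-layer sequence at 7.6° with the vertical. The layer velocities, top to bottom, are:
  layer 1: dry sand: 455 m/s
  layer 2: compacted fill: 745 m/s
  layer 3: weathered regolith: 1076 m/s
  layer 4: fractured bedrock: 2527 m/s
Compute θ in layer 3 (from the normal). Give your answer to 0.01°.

Snell's law across each interface conserves sin θ / V, so sin θ_3 = V_3·sin θ₁/V₁.
sin θ_3 = 1076 × sin 7.6° / 455 = 0.3128.
θ_3 = arcsin 0.3128 = 18.23°.

18.23°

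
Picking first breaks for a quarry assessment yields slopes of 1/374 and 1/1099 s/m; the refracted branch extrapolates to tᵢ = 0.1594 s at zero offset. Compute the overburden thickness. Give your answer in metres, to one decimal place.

31.7 m

h = tᵢ·V₁·V₂ / (2·√(V₂²−V₁²)).
√(V₂²−V₁²) = √(1099² − 374²) = 1033.4 m/s.
h = 0.1594 s × 374 × 1099 / (2 × 1033.4) = 31.70 m.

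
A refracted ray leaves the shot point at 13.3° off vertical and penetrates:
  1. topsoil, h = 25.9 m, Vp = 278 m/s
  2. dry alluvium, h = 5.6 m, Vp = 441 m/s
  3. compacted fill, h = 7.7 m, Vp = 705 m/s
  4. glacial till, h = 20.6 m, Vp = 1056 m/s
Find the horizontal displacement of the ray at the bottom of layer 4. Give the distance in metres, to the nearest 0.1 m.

p = sin θ₁/V₁ = sin 13.3°/278 = 8.2752e-04 s/m is conserved through the stack.
Layer 1: θ = 13.30°; offset = 25.9·tan 13.30° = 6.123 m.
Layer 2: sin θ = p·441 = 0.3649 → θ = 21.40°; offset = 5.6·tan 21.40° = 2.195 m.
Layer 3: sin θ = p·705 = 0.5834 → θ = 35.69°; offset = 7.7·tan 35.69° = 5.531 m.
Layer 4: sin θ = p·1056 = 0.8739 → θ = 60.91°; offset = 20.6·tan 60.91° = 37.026 m.
Total horizontal offset = 50.875 m.

50.9 m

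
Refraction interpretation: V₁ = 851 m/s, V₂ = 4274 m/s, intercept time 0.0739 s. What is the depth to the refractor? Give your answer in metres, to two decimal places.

θ_c = arcsin(851/4274) = 11.48°; cos θ_c = 0.9800.
tᵢ = 2h cos θ_c/V₁ ⇒ h = tᵢ·V₁/(2 cos θ_c) = 0.0739·851/(2·0.9800) = 32.09 m.

32.09 m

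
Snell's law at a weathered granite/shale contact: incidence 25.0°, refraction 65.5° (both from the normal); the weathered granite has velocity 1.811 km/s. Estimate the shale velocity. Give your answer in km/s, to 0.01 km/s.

3.90 km/s

Snell's law: sin 25.0°/V₁ = sin 65.5°/V₂.
V₂ = V₁·sin 65.5°/sin 25.0° = 1.811 × 2.1532 = 3.90 km/s.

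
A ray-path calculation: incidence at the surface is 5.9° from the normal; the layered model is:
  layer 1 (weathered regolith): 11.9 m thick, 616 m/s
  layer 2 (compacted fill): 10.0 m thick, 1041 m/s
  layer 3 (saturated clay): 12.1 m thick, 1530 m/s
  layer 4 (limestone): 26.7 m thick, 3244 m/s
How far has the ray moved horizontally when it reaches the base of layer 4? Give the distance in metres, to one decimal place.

23.4 m

Apply Snell's law at each interface; in layer i the horizontal offset is hᵢ·tan θᵢ.
Layer 1: θ = 5.90°; offset = 11.9·tan 5.90° = 1.230 m.
Layer 2: sin θ = 1041·sin 5.9°/616 = 0.1737, θ = 10.00°; offset = 10.0·tan 10.00° = 1.764 m.
Layer 3: sin θ = 1530·sin 5.9°/616 = 0.2553, θ = 14.79°; offset = 12.1·tan 14.79° = 3.195 m.
Layer 4: sin θ = 3244·sin 5.9°/616 = 0.5413, θ = 32.77°; offset = 26.7·tan 32.77° = 17.190 m.
Summing the layer offsets gives 23.379 m.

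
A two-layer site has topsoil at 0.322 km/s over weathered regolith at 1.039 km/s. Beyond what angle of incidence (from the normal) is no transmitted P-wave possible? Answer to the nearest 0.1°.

18.1°

At critical incidence the refracted ray runs along the interface (θ₂ = 90°), so sin θ_c = V₁/V₂.
θ_c = arcsin(0.322/1.039) = arcsin 0.3099 = 18.05°.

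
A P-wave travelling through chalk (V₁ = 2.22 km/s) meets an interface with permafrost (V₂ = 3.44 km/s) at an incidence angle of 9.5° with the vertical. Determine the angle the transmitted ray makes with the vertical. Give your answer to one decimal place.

14.8°

sin θ₁/V₁ = sin θ₂/V₂ ⇒ sin θ₂ = 3.44·sin 9.5°/2.22 = 3.44·0.1650/2.22 = 0.2557.
θ₂ = sin⁻¹(0.2557) = 14.82° (from vertical).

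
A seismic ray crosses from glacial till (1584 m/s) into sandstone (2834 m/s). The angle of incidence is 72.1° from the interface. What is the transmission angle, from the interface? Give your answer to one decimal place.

Angle from the normal: 90° − 72.1° = 17.9°.
sin θ₁/V₁ = sin θ₂/V₂ ⇒ sin θ₂ = 2834·sin 17.9°/1584 = 2834·0.3074/1584 = 0.5499.
θ₂ = sin⁻¹(0.5499) = 33.36° (from vertical).
From the interface: 90° − 33.36° = 56.64°.

56.6°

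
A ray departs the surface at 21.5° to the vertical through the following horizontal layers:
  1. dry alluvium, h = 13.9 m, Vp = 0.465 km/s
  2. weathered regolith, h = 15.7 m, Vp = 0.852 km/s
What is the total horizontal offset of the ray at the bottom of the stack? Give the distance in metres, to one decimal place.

Apply Snell's law at each interface; in layer i the horizontal offset is hᵢ·tan θᵢ.
Layer 1: θ = 21.50°; offset = 13.9·tan 21.50° = 5.475 m.
Layer 2: sin θ = 0.852·sin 21.5°/0.465 = 0.6715, θ = 42.18°; offset = 15.7·tan 42.18° = 14.228 m.
Summing the layer offsets gives 19.704 m.

19.7 m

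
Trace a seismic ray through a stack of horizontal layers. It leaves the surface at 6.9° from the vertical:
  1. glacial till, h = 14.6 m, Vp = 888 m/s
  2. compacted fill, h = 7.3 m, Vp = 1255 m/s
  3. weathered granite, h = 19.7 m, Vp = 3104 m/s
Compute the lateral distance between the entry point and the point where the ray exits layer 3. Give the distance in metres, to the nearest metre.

Apply Snell's law at each interface; in layer i the horizontal offset is hᵢ·tan θᵢ.
Layer 1: θ = 6.90°; offset = 14.6·tan 6.90° = 1.767 m.
Layer 2: sin θ = 1255·sin 6.9°/888 = 0.1698, θ = 9.78°; offset = 7.3·tan 9.78° = 1.258 m.
Layer 3: sin θ = 3104·sin 6.9°/888 = 0.4199, θ = 24.83°; offset = 19.7·tan 24.83° = 9.115 m.
Total horizontal offset = 12.140 m.

12 m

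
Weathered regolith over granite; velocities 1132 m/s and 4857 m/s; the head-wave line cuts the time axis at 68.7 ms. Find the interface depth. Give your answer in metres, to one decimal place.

40.0 m

θ_c = arcsin(1132/4857) = 13.48°; cos θ_c = 0.9725.
tᵢ = 2h cos θ_c/V₁ ⇒ h = tᵢ·V₁/(2 cos θ_c) = 0.0687·1132/(2·0.9725) = 39.99 m.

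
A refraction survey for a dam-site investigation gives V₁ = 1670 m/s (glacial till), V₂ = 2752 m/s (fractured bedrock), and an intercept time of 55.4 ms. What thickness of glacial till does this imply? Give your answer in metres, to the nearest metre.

58 m

h = tᵢ·V₁·V₂ / (2·√(V₂²−V₁²)).
√(V₂²−V₁²) = √(2752² − 1670²) = 2187.4 m/s.
h = 0.0554 s × 1670 × 2752 / (2 × 2187.4) = 58.20 m.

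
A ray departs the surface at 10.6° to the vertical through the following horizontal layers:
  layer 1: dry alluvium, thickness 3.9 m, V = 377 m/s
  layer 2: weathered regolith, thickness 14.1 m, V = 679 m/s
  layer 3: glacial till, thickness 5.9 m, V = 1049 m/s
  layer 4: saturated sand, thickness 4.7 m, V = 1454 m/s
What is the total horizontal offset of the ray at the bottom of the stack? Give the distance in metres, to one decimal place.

Apply Snell's law at each interface; in layer i the horizontal offset is hᵢ·tan θᵢ.
Layer 1: θ = 10.60°; offset = 3.9·tan 10.60° = 0.730 m.
Layer 2: sin θ = 679·sin 10.6°/377 = 0.3313, θ = 19.35°; offset = 14.1·tan 19.35° = 4.951 m.
Layer 3: sin θ = 1049·sin 10.6°/377 = 0.5118, θ = 30.79°; offset = 5.9·tan 30.79° = 3.515 m.
Layer 4: sin θ = 1454·sin 10.6°/377 = 0.7095, θ = 45.19°; offset = 4.7·tan 45.19° = 4.731 m.
Σ offsets = 13.928 m.

13.9 m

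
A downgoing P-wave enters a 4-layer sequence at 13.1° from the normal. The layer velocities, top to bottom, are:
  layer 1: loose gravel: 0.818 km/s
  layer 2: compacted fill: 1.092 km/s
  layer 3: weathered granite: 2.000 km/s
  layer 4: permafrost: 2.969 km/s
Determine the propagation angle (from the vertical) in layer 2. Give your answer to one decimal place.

Ray parameter p = sin 13.1° / 0.818 = 2.7708e-01 s/km.
sin θ_2 = p·V_2 = 2.7708e-01 × 1.092 = 0.3026.
θ_2 = arcsin 0.3026 = 17.61°.

17.6°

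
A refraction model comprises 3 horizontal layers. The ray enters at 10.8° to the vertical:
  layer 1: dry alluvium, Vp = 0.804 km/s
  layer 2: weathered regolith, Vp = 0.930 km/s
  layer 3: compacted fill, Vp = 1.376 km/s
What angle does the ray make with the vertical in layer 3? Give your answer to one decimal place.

Snell's law across each interface conserves sin θ / V, so sin θ_3 = V_3·sin θ₁/V₁.
sin θ_3 = 1.376 × sin 10.8° / 0.804 = 0.3207.
θ_3 = 18.70° from the vertical.

18.7°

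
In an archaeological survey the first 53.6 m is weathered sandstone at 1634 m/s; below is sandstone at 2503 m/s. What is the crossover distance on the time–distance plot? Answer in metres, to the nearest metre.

234 m

x_cross = 2h·√((V₂+V₁)/(V₂−V₁)).
(V₂+V₁)/(V₂−V₁) = (2503+1634)/(2503−1634) = 4.7606; √ = 2.1819.
x_cross = 2·53.6·2.1819 = 233.90 m.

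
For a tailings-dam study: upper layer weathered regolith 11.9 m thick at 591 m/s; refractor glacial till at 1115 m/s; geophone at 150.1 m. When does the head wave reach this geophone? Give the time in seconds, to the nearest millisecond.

t = x/V₂ + 2h·√(V₂²−V₁²)/(V₁V₂).
√(V₂²−V₁²) = √(1115²−591²) = 945.5 m/s; delay term = 2·11.9·945.5/(591·1115) = 0.03415 s.
t = 150.1/1115 + 0.03415 = 0.16877 s.

0.169 s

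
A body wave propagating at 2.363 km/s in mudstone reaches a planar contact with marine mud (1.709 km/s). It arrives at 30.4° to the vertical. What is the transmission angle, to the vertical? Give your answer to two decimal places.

Snell's law: sin θ₂ = (V₂/V₁)·sin θ₁ = (1.709/2.363)·sin 30.4° = 0.3660.
θ₂ = arcsin 0.3660 = 21.47° from the normal.

21.47°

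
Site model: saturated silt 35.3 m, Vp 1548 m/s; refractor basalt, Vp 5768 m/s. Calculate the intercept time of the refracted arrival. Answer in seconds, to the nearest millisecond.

tᵢ = 2h·√(V₂²−V₁²)/(V₁V₂).
√(V₂²−V₁²) = √(5768²−1548²) = 5556.4 m/s.
tᵢ = 2·35.3·5556.4/(1548·5768) = 0.04393 s.

0.044 s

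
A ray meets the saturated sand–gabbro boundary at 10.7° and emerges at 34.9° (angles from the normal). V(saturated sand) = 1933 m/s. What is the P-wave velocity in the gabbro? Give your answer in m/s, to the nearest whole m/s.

sin 10.7° = 0.1857; sin 34.9° = 0.5721.
V₂ = V₁·(sin θ₂/sin θ₁) = 1933·(0.5721/0.1857) = 5956.69 m/s.

5957 m/s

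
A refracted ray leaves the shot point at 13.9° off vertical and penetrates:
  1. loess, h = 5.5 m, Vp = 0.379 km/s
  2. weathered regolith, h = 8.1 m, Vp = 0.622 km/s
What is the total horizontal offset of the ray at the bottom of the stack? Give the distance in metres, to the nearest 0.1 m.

4.8 m

Apply Snell's law at each interface; in layer i the horizontal offset is hᵢ·tan θᵢ.
Layer 1: θ = 13.90°; offset = 5.5·tan 13.90° = 1.361 m.
Layer 2: sin θ = 0.622·sin 13.9°/0.379 = 0.3943, θ = 23.22°; offset = 8.1·tan 23.22° = 3.475 m.
Σ offsets = 4.836 m.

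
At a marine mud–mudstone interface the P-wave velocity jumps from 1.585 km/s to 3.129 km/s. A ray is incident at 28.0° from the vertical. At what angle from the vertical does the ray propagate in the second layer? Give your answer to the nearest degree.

68°

Snell's law: sin θ₂ = (V₂/V₁)·sin θ₁ = (3.129/1.585)·sin 28.0° = 0.9268.
θ₂ = sin⁻¹(0.9268) = 67.94° (from vertical).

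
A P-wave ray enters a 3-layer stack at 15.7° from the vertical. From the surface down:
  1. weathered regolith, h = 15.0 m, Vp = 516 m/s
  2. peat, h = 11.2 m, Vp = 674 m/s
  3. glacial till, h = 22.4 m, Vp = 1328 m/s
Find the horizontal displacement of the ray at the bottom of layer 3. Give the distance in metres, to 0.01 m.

Ray parameter p = sin 15.7° / 516 m/s = 5.2442e-04 s/m.
Layer 1: θ = 15.70°; offset = 15.0·tan 15.70° = 4.2163 m.
Layer 2: sin θ = p·674 = 0.3535 → θ = 20.70°; offset = 11.2·tan 20.70° = 4.2319 m.
Layer 3: sin θ = p·1328 = 0.6964 → θ = 44.14°; offset = 22.4·tan 44.14° = 21.7384 m.
Summing the layer offsets gives 30.1866 m.

30.19 m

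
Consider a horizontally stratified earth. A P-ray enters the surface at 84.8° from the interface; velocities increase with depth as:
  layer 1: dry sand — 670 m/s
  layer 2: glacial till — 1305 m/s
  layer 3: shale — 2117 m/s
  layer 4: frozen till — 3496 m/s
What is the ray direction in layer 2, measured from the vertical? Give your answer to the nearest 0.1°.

10.2°

From the normal: θ₁ = 90° − 84.8° = 5.2°.
Ray parameter p = sin 5.2° / 670 = 1.3527e-04 s/m.
sin θ_2 = p·V_2 = 1.3527e-04 × 1305 = 0.1765.
θ_2 = 10.17° from the vertical.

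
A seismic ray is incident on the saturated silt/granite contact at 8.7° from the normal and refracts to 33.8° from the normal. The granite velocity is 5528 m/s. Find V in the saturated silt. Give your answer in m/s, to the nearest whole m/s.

1503 m/s

sin 8.7° = 0.1513; sin 33.8° = 0.5563.
V₁ = V₂·(sin θ₁/sin θ₂) = 5528·(0.1513/0.5563) = 1503.10 m/s.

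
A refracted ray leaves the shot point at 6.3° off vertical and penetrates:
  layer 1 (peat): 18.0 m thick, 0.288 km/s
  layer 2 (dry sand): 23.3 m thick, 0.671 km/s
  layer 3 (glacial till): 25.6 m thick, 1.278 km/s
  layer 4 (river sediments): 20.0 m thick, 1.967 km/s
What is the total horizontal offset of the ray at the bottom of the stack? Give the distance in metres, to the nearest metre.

45 m

Ray parameter p = sin 6.3° / 0.288 km/s = 3.8102e-01 s/km.
Layer 1: θ = 6.30°; offset = 18.0·tan 6.30° = 1.987 m.
Layer 2: sin θ = p·0.671 = 0.2557 → θ = 14.81°; offset = 23.3·tan 14.81° = 6.162 m.
Layer 3: sin θ = p·1.278 = 0.4869 → θ = 29.14°; offset = 25.6·tan 29.14° = 14.272 m.
Layer 4: sin θ = p·1.967 = 0.7495 → θ = 48.54°; offset = 20.0·tan 48.54° = 22.641 m.
Σ offsets = 45.063 m.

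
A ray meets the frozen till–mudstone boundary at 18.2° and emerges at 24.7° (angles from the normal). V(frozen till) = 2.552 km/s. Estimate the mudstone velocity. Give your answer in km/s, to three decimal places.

3.414 km/s

sin 18.2° = 0.3123; sin 24.7° = 0.4179.
V₂ = V₁·(sin θ₂/sin θ₁) = 2.552·(0.4179/0.3123) = 3.414 km/s.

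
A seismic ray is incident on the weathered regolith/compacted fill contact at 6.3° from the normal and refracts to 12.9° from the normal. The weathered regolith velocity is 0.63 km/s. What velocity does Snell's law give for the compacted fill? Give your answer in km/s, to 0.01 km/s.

1.28 km/s

Snell's law: sin 6.3°/V₁ = sin 12.9°/V₂.
V₂ = V₁·sin 12.9°/sin 6.3° = 0.63 × 2.0345 = 1.28 km/s.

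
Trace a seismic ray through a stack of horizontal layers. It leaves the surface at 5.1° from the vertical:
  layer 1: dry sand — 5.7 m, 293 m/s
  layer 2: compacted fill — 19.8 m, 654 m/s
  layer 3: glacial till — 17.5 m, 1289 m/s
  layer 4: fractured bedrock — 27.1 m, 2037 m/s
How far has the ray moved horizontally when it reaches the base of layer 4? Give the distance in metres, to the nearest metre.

p = sin θ₁/V₁ = sin 5.1°/293 = 3.0339e-04 s/m is conserved through the stack.
Layer 1: θ = 5.10°; offset = 5.7·tan 5.10° = 0.509 m.
Layer 2: sin θ = p·654 = 0.1984 → θ = 11.44°; offset = 19.8·tan 11.44° = 4.008 m.
Layer 3: sin θ = p·1289 = 0.3911 → θ = 23.02°; offset = 17.5·tan 23.02° = 7.436 m.
Layer 4: sin θ = p·2037 = 0.6180 → θ = 38.17°; offset = 27.1·tan 38.17° = 21.304 m.
Σ offsets = 33.257 m.

33 m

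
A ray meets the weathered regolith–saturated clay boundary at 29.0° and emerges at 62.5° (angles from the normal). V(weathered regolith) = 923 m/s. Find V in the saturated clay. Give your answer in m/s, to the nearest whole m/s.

1689 m/s

Snell's law: sin 29.0°/V₁ = sin 62.5°/V₂.
V₂ = V₁·sin 62.5°/sin 29.0° = 923 × 1.8296 = 1688.73 m/s.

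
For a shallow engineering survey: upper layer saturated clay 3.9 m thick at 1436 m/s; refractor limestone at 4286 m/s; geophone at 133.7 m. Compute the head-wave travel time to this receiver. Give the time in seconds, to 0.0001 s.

t = x/V₂ + 2h·√(V₂²−V₁²)/(V₁V₂).
√(V₂²−V₁²) = √(4286²−1436²) = 4038.3 m/s; delay term = 2·3.9·4038.3/(1436·4286) = 0.00512 s.
t = 133.7/4286 + 0.00512 = 0.03631 s.

0.0363 s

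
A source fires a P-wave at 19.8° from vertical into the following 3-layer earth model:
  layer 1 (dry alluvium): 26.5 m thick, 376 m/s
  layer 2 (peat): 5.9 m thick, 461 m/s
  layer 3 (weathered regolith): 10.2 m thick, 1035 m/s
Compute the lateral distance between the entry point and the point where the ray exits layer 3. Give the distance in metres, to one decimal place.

p = sin θ₁/V₁ = sin 19.8°/376 = 9.0090e-04 s/m is conserved through the stack.
Layer 1: θ = 19.80°; offset = 26.5·tan 19.80° = 9.541 m.
Layer 2: sin θ = p·461 = 0.4153 → θ = 24.54°; offset = 5.9·tan 24.54° = 2.694 m.
Layer 3: sin θ = p·1035 = 0.9324 → θ = 68.82°; offset = 10.2·tan 68.82° = 26.320 m.
Σ offsets = 38.554 m.

38.6 m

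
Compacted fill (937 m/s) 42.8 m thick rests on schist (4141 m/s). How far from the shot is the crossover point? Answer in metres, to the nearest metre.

θ_c = arcsin(937/4141) = 13.08°, so cos θ_c = 0.9741 and tᵢ = 2h cos θ_c/V₁ = 0.0890 s.
At crossover x/V₁ = x/V₂ + tᵢ ⇒ x = tᵢ/(1/V₁ − 1/V₂) = 0.08899/(1.0672e-03 − 2.4149e-04) = 107.76 m.

108 m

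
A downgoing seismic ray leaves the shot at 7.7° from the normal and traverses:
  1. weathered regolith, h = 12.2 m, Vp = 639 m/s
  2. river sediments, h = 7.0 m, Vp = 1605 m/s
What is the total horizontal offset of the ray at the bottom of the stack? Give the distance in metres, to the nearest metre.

4 m

Ray parameter p = sin 7.7° / 639 m/s = 2.0968e-04 s/m.
Layer 1: θ = 7.70°; offset = 12.2·tan 7.70° = 1.650 m.
Layer 2: sin θ = p·1605 = 0.3365 → θ = 19.67°; offset = 7.0·tan 19.67° = 2.502 m.
Summing the layer offsets gives 4.151 m.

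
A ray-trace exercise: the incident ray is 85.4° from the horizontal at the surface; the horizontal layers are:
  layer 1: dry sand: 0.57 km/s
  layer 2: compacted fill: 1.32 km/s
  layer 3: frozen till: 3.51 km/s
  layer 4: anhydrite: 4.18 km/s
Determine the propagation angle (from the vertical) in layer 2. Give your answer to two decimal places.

From the normal: θ₁ = 90° − 85.4° = 4.6°.
Ray parameter p = sin 4.6° / 0.57 = 1.4070e-01 s/km.
sin θ_2 = p·V_2 = 1.4070e-01 × 1.32 = 0.1857.
θ_2 = arcsin 0.1857 = 10.70°.

10.70°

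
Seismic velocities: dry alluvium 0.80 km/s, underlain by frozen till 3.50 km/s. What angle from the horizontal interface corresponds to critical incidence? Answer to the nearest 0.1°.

76.8°

At critical incidence the refracted ray runs along the interface (θ₂ = 90°), so sin θ_c = V₁/V₂.
θ_c = arcsin(0.80/3.50) = arcsin 0.2286 = 13.21°.
Measured from the interface: 90° − 13.21° = 76.79°.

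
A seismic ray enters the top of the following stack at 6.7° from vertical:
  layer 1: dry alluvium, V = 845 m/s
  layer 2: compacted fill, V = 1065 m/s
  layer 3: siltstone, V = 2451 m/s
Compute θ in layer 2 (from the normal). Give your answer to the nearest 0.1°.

Ray parameter p = sin 6.7° / 845 = 1.3807e-04 s/m.
sin θ_2 = p·V_2 = 1.3807e-04 × 1065 = 0.1470.
θ_2 = arcsin 0.1470 = 8.46°.

8.5°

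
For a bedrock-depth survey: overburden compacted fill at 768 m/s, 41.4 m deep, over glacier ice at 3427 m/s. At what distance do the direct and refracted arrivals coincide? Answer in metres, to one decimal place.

104.0 m

x_cross = 2h·√((V₂+V₁)/(V₂−V₁)).
(V₂+V₁)/(V₂−V₁) = (3427+768)/(3427−768) = 1.5777; √ = 1.2560.
x_cross = 2·41.4·1.2560 = 104.00 m.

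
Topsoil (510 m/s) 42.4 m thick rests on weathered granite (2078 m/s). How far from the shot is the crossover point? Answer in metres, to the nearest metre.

109 m

x_cross = 2h·√((V₂+V₁)/(V₂−V₁)).
(V₂+V₁)/(V₂−V₁) = (2078+510)/(2078−510) = 1.6505; √ = 1.2847.
x_cross = 2·42.4·1.2847 = 108.94 m.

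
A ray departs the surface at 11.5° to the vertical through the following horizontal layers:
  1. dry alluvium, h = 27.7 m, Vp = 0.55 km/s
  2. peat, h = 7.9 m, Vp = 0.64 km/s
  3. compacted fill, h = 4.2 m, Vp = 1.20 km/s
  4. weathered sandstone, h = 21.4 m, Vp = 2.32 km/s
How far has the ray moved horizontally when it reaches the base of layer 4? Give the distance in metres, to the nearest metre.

Apply Snell's law at each interface; in layer i the horizontal offset is hᵢ·tan θᵢ.
Layer 1: θ = 11.50°; offset = 27.7·tan 11.50° = 5.636 m.
Layer 2: sin θ = 0.64·sin 11.5°/0.55 = 0.2320, θ = 13.41°; offset = 7.9·tan 13.41° = 1.884 m.
Layer 3: sin θ = 1.20·sin 11.5°/0.55 = 0.4350, θ = 25.78°; offset = 4.2·tan 25.78° = 2.029 m.
Layer 4: sin θ = 2.32·sin 11.5°/0.55 = 0.8410, θ = 57.24°; offset = 21.4·tan 57.24° = 33.261 m.
Total horizontal offset = 42.809 m.

43 m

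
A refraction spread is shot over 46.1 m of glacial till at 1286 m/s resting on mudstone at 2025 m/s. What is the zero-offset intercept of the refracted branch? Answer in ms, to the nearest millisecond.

55 ms

tᵢ = 2h·√(V₂²−V₁²)/(V₁V₂).
√(V₂²−V₁²) = √(2025²−1286²) = 1564.2 m/s.
tᵢ = 2·46.1·1564.2/(1286·2025) = 0.05538 s.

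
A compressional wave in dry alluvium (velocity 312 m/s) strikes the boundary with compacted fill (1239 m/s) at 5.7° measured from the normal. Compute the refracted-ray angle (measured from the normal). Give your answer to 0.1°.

sin θ₁/V₁ = sin θ₂/V₂ ⇒ sin θ₂ = 1239·sin 5.7°/312 = 1239·0.0993/312 = 0.3944.
θ₂ = arcsin 0.3944 = 23.23° from the normal.

23.2°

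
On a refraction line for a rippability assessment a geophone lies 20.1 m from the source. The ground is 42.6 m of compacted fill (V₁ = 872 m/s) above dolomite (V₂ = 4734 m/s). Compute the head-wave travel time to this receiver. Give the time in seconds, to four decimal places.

0.1003 s

t = x/V₂ + 2h·√(V₂²−V₁²)/(V₁V₂).
√(V₂²−V₁²) = √(4734²−872²) = 4653.0 m/s; delay term = 2·42.6·4653.0/(872·4734) = 0.09603 s.
t = 20.1/4734 + 0.09603 = 0.10028 s.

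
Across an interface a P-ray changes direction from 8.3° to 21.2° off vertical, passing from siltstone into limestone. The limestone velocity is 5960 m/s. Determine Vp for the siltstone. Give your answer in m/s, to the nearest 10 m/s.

sin 8.3° = 0.1444; sin 21.2° = 0.3616.
V₁ = V₂·(sin θ₁/sin θ₂) = 5960·(0.1444/0.3616) = 2379.16 m/s.

2380 m/s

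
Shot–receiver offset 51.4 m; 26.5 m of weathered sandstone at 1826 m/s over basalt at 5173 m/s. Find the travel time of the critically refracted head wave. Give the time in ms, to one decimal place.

t = x/V₂ + 2h·√(V₂²−V₁²)/(V₁V₂).
√(V₂²−V₁²) = √(5173²−1826²) = 4840.0 m/s; delay term = 2·26.5·4840.0/(1826·5173) = 0.02716 s.
t = 51.4/5173 + 0.02716 = 0.03709 s.

37.1 ms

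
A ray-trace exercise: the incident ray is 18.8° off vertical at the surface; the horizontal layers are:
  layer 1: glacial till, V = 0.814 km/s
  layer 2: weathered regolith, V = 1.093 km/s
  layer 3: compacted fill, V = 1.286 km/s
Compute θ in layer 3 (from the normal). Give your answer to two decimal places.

30.61°

Ray parameter p = sin 18.8° / 0.814 = 3.9590e-01 s/km.
sin θ_3 = p·V_3 = 3.9590e-01 × 1.286 = 0.5091.
θ_3 = arcsin 0.5091 = 30.61°.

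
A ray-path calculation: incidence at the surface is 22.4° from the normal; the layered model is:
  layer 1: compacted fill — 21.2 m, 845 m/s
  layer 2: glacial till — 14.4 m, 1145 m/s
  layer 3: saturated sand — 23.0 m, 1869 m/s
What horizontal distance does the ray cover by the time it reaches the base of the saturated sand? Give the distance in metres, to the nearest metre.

p = sin θ₁/V₁ = sin 22.4°/845 = 4.5097e-04 s/m is conserved through the stack.
Layer 1: θ = 22.40°; offset = 21.2·tan 22.40° = 8.738 m.
Layer 2: sin θ = p·1145 = 0.5164 → θ = 31.09°; offset = 14.4·tan 31.09° = 8.683 m.
Layer 3: sin θ = p·1869 = 0.8429 → θ = 57.44°; offset = 23.0·tan 57.44° = 36.025 m.
Σ offsets = 53.446 m.

53 m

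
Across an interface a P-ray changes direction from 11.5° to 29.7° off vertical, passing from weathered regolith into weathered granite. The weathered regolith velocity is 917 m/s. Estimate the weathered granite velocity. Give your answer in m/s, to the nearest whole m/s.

Snell's law: sin 11.5°/V₁ = sin 29.7°/V₂.
V₂ = V₁·sin 29.7°/sin 11.5° = 917 × 2.4851 = 2278.88 m/s.

2279 m/s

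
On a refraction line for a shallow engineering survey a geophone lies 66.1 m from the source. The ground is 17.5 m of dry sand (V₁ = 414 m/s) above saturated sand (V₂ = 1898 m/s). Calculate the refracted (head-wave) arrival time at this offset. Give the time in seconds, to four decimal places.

0.1173 s

θ_c = arcsin(V₁/V₂) = arcsin(414/1898) = 12.60°, cos θ_c = 0.9759.
Intercept time tᵢ = 2h cos θ_c / V₁ = 2·17.5·0.9759/414 = 0.08251 s.
t = x/V₂ + tᵢ = 66.1/1898 + 0.08251 = 0.11733 s.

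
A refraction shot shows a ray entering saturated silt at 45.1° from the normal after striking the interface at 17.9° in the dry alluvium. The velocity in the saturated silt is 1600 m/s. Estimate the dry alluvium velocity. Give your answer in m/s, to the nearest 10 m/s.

Snell's law: sin 17.9°/V₁ = sin 45.1°/V₂.
V₁ = V₂·sin 17.9°/sin 45.1° = 1600 × 0.4339 = 694.26 m/s.

690 m/s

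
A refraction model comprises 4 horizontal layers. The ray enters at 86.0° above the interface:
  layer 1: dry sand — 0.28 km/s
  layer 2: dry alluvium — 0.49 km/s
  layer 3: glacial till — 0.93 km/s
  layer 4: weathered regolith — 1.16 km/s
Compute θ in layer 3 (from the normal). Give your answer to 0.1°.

13.4°

From the normal: θ₁ = 90° − 86.0° = 4.0°.
Snell's law across each interface conserves sin θ / V, so sin θ_3 = V_3·sin θ₁/V₁.
sin θ_3 = 0.93 × sin 4.0° / 0.28 = 0.2317.
θ_3 = 13.40° from the vertical.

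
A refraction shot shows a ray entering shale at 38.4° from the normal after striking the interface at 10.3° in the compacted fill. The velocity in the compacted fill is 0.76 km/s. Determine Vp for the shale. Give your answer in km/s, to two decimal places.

2.64 km/s

Snell's law: sin 10.3°/V₁ = sin 38.4°/V₂.
V₂ = V₁·sin 38.4°/sin 10.3° = 0.76 × 3.4739 = 2.64 km/s.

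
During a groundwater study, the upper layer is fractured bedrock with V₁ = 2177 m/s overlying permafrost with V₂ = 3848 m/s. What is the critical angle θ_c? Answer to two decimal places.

34.45°

Critical incidence: sin θ_c = V₁/V₂ = 2177/3848 = 0.5657.
θ_c = arcsin 0.5657 = 34.45°.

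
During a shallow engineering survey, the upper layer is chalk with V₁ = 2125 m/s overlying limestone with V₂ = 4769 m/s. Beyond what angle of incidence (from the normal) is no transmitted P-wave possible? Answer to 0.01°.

At critical incidence the refracted ray runs along the interface (θ₂ = 90°), so sin θ_c = V₁/V₂.
θ_c = arcsin(2125/4769) = arcsin 0.4456 = 26.46°.

26.46°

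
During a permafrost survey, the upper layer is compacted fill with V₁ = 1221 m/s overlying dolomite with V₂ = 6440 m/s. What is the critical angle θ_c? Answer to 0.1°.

10.9°

Critical incidence: sin θ_c = V₁/V₂ = 1221/6440 = 0.1896.
θ_c = arcsin 0.1896 = 10.93°.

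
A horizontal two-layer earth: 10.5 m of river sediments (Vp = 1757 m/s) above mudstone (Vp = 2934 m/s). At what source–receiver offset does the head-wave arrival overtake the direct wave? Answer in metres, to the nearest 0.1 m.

41.9 m

θ_c = arcsin(1757/2934) = 36.79°, so cos θ_c = 0.8009 and tᵢ = 2h cos θ_c/V₁ = 0.0096 s.
At crossover x/V₁ = x/V₂ + tᵢ ⇒ x = tᵢ/(1/V₁ − 1/V₂) = 0.00957/(5.6915e-04 − 3.4083e-04) = 41.92 m.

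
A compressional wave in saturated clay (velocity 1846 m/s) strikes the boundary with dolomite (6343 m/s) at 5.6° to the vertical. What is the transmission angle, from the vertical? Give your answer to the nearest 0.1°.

19.6°

Snell's law: sin θ₂ = (V₂/V₁)·sin θ₁ = (6343/1846)·sin 5.6° = 0.3353.
θ₂ = arcsin 0.3353 = 19.59° from the normal.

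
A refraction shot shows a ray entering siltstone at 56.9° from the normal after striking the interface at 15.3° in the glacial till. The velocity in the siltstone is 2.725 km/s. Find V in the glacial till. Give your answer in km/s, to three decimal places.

0.858 km/s

sin 15.3° = 0.2639; sin 56.9° = 0.8377.
V₁ = V₂·(sin θ₁/sin θ₂) = 2.725·(0.2639/0.8377) = 0.858 km/s.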